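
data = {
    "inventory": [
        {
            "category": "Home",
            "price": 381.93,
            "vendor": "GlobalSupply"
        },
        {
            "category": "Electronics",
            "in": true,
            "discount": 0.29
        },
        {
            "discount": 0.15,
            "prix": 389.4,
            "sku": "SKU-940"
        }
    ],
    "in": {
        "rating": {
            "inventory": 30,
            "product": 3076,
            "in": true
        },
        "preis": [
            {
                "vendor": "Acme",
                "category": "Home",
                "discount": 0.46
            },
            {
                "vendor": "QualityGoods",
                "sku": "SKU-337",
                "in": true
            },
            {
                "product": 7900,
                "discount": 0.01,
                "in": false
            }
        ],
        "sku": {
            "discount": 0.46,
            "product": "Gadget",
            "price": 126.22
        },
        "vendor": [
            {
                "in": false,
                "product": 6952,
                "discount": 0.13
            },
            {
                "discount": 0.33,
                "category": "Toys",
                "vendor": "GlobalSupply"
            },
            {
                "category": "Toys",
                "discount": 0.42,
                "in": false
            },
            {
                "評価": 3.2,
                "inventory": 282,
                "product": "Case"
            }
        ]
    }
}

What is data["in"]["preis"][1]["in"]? True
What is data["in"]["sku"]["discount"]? 0.46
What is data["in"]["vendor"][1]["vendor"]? "GlobalSupply"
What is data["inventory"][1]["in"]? True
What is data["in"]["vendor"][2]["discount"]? 0.42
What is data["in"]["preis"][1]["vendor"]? "QualityGoods"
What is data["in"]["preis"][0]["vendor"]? "Acme"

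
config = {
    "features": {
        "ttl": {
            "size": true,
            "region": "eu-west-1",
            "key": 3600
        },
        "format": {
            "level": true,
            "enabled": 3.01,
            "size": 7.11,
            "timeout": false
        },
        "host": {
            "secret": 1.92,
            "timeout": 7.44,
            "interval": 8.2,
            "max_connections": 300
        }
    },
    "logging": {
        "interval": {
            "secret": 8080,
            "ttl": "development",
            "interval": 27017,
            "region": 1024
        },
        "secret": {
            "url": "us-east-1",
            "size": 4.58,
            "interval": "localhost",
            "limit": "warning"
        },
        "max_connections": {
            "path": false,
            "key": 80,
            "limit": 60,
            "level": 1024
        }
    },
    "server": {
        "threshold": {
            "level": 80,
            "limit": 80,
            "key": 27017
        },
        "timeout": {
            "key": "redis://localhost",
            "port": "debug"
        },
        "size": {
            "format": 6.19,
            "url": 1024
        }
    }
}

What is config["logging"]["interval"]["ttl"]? "development"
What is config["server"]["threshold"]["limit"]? 80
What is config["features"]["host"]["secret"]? 1.92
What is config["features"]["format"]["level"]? True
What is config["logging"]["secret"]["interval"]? "localhost"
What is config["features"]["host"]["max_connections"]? 300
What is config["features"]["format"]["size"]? 7.11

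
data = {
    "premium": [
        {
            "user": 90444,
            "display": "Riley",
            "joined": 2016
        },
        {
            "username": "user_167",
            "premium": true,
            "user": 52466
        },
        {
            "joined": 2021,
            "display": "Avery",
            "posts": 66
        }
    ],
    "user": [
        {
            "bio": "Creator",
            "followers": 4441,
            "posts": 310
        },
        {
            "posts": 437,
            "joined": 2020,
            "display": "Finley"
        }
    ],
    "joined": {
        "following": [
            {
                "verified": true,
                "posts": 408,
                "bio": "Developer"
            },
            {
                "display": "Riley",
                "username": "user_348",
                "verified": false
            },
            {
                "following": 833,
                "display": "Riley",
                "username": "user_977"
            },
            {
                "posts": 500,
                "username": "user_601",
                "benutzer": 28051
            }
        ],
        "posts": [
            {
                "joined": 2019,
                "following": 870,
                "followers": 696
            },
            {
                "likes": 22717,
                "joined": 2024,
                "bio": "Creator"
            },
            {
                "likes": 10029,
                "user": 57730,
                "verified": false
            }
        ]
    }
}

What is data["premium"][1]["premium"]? True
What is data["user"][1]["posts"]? 437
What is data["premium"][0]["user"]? 90444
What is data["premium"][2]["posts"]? 66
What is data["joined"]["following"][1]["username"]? "user_348"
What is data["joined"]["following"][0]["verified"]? True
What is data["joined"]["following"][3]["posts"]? 500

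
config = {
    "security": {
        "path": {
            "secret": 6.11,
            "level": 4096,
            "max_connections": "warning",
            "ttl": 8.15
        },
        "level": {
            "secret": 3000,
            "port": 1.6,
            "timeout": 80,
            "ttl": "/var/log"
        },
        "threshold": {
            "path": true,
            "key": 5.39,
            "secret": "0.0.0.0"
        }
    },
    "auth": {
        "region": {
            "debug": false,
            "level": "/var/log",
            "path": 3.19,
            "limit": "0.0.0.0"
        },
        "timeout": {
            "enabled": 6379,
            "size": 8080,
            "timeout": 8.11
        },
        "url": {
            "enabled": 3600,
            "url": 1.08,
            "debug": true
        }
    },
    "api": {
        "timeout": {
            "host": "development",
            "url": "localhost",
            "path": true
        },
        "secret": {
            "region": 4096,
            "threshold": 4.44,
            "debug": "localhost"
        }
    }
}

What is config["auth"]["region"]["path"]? 3.19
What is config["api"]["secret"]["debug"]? "localhost"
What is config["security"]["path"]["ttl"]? 8.15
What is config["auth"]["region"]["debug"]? False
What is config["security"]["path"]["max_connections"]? "warning"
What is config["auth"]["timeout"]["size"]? 8080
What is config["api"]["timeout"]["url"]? "localhost"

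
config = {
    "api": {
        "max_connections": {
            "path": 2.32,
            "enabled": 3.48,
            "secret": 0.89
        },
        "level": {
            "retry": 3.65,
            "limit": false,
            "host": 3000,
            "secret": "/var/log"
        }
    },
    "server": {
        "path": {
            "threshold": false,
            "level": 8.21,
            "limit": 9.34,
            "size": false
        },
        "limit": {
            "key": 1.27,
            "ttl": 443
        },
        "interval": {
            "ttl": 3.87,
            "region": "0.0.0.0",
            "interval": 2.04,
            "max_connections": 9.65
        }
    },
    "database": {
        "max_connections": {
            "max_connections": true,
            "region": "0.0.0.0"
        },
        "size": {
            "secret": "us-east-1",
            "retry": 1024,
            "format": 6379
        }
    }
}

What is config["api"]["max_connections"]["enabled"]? 3.48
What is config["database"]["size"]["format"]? 6379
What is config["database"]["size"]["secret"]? "us-east-1"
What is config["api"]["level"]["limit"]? False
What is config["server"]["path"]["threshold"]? False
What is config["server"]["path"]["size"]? False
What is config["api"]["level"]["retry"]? 3.65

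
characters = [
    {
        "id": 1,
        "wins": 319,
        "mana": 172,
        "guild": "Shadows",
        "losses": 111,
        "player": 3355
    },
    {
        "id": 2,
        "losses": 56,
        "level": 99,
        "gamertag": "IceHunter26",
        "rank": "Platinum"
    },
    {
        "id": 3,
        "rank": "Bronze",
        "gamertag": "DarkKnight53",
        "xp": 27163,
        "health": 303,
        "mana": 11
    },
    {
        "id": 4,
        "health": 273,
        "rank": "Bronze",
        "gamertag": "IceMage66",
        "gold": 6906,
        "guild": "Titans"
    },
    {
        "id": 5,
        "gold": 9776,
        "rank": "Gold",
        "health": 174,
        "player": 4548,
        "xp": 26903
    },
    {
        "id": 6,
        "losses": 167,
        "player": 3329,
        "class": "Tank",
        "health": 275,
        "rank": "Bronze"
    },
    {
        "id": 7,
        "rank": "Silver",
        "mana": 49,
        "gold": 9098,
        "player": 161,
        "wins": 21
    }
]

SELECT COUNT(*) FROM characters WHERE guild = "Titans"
1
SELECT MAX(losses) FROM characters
167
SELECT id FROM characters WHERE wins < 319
[7]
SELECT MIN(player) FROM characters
161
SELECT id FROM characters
[1, 2, 3, 4, 5, 6, 7]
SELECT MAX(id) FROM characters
7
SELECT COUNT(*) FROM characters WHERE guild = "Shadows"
1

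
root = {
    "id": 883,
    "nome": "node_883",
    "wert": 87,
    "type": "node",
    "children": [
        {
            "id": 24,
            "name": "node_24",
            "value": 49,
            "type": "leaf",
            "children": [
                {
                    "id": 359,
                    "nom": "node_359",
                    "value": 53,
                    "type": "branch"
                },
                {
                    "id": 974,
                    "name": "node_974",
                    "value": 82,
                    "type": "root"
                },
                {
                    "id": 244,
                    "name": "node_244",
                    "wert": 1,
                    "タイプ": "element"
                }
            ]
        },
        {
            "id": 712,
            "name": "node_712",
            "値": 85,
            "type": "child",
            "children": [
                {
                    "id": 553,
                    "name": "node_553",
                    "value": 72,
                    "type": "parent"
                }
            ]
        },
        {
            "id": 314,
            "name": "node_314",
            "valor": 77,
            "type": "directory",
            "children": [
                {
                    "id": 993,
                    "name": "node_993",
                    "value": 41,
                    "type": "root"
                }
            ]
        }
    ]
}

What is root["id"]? 883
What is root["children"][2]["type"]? "directory"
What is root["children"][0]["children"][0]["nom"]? "node_359"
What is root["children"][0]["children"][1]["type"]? "root"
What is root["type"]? "node"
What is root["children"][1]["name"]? "node_712"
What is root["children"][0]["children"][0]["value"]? 53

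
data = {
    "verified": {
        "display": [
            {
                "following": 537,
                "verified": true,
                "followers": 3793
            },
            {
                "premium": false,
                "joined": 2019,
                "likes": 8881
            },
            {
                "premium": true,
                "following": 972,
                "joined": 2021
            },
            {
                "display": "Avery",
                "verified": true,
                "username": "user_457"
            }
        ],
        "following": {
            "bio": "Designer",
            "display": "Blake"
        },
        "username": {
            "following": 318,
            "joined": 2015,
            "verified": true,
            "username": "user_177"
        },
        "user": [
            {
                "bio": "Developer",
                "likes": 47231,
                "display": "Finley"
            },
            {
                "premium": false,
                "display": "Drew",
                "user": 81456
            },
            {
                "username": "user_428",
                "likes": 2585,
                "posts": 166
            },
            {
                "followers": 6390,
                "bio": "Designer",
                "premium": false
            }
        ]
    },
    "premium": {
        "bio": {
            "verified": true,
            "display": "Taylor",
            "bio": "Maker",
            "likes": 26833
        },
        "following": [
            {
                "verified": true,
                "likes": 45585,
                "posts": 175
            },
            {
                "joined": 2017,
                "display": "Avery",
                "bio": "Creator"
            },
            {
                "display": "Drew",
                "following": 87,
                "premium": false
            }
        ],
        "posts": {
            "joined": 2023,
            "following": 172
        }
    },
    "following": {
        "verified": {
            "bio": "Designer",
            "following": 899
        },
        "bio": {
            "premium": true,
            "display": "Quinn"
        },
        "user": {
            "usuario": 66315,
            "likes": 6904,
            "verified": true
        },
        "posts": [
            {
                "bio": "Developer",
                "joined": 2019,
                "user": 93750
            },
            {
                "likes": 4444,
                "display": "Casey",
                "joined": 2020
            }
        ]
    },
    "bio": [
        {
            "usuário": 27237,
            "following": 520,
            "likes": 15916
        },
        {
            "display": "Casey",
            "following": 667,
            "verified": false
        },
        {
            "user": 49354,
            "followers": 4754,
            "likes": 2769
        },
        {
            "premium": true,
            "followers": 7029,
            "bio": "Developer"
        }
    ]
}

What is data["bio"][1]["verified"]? False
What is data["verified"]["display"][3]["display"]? "Avery"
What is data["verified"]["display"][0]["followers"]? 3793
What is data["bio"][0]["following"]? 520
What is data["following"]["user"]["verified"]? True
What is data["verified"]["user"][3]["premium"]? False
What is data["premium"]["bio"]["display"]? "Taylor"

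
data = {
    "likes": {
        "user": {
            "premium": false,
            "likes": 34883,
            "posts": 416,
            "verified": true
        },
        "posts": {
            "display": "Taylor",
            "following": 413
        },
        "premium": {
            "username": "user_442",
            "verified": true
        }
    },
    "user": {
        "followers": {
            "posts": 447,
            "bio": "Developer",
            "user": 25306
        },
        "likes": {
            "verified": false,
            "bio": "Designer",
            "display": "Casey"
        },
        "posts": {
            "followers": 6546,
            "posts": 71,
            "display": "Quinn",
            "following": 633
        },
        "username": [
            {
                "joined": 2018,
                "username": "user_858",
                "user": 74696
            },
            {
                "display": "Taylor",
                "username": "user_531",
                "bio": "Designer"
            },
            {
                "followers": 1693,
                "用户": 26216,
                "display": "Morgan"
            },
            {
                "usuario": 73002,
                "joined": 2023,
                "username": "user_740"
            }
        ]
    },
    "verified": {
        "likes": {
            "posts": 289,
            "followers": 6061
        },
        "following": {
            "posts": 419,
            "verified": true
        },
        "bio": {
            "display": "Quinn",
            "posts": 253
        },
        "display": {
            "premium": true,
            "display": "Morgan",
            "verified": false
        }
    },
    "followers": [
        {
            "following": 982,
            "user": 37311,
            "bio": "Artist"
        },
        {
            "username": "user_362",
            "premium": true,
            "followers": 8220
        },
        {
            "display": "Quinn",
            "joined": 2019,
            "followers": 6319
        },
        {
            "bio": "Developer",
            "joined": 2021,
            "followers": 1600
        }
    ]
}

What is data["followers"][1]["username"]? "user_362"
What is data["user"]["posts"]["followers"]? 6546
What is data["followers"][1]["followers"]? 8220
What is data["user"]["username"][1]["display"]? "Taylor"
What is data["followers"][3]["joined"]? 2021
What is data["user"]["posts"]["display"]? "Quinn"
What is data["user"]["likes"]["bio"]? "Designer"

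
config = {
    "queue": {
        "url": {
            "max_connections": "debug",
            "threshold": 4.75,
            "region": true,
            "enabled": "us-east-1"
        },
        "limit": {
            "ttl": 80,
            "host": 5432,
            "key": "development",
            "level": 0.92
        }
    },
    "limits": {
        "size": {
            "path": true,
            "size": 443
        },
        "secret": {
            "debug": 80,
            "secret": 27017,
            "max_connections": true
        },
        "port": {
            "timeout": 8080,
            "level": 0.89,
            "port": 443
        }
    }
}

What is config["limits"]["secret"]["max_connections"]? True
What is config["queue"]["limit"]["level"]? 0.92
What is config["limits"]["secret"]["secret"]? 27017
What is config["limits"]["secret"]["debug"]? 80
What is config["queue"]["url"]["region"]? True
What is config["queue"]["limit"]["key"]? "development"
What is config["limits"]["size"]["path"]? True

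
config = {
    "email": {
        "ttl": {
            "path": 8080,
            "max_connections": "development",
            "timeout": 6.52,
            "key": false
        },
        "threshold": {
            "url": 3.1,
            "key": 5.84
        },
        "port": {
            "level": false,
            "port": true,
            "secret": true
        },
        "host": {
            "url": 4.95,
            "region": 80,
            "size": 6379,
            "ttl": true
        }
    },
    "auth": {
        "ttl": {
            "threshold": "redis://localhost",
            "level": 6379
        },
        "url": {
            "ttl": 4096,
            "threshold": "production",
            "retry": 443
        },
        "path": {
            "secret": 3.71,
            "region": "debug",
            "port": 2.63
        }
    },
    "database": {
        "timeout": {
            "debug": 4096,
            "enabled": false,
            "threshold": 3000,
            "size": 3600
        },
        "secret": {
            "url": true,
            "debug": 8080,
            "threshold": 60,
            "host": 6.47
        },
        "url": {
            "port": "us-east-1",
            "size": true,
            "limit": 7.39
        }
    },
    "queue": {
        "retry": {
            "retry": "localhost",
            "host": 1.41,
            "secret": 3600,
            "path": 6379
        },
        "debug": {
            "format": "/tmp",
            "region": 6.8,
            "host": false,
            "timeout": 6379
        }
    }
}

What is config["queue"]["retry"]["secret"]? 3600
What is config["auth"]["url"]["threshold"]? "production"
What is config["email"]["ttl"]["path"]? 8080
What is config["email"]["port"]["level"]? False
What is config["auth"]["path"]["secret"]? 3.71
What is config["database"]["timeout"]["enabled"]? False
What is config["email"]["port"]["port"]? True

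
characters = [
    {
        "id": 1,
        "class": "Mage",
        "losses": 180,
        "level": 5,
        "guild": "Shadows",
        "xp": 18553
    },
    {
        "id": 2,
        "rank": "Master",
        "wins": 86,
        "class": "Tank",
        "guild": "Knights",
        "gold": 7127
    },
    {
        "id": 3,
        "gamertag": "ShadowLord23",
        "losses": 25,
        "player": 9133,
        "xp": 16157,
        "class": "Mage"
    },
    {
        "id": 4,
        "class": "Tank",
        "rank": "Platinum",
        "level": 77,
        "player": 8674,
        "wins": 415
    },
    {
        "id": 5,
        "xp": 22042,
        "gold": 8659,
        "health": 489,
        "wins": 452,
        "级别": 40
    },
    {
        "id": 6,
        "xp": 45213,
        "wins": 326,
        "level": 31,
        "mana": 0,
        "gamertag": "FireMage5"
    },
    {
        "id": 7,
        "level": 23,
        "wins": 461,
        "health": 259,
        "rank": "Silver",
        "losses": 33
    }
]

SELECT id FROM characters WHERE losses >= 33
[1, 7]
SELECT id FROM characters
[1, 2, 3, 4, 5, 6, 7]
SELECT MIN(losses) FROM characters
25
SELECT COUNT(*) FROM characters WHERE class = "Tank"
2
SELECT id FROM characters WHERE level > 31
[4]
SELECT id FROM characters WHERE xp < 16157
[]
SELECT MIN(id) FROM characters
1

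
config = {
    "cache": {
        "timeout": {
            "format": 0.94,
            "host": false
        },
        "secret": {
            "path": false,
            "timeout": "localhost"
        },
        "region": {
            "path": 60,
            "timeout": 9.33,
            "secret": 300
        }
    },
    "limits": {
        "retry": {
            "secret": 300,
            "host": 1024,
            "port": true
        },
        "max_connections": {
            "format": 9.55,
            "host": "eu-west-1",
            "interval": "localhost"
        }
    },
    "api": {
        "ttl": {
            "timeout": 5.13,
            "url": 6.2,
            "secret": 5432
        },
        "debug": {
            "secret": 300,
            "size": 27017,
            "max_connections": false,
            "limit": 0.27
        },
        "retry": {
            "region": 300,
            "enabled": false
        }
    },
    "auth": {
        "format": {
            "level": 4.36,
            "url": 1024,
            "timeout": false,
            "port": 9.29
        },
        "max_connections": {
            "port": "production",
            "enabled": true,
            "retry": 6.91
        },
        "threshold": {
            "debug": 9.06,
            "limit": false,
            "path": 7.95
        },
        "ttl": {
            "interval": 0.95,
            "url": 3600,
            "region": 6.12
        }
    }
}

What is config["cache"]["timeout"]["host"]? False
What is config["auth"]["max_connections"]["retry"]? 6.91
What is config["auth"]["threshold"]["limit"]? False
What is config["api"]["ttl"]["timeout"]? 5.13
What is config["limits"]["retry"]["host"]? 1024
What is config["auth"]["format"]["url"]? 1024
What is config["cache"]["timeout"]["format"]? 0.94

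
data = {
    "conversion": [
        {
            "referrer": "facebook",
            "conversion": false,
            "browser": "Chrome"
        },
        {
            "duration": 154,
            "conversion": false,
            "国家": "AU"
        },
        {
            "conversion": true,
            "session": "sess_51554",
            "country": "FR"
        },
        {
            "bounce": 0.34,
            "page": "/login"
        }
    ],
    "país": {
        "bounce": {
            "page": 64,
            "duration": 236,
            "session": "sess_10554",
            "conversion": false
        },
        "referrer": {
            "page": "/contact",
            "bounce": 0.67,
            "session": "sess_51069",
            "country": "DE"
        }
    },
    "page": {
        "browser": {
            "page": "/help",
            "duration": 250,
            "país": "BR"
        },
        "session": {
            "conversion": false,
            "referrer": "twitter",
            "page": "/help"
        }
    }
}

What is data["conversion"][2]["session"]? "sess_51554"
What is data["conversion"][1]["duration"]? 154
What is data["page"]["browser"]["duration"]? 250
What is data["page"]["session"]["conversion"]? False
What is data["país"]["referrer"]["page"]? "/contact"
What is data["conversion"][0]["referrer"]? "facebook"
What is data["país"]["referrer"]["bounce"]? 0.67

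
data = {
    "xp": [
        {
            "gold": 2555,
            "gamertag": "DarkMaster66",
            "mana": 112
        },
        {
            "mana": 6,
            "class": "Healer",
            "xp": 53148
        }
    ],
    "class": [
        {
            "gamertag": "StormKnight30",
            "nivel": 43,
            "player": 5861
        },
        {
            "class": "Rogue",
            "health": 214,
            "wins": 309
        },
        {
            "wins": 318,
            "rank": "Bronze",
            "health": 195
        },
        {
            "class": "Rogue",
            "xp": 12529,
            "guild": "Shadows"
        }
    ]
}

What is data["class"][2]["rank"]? "Bronze"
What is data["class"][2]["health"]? 195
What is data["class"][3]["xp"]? 12529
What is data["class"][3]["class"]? "Rogue"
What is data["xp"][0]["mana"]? 112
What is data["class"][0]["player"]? 5861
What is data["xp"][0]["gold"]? 2555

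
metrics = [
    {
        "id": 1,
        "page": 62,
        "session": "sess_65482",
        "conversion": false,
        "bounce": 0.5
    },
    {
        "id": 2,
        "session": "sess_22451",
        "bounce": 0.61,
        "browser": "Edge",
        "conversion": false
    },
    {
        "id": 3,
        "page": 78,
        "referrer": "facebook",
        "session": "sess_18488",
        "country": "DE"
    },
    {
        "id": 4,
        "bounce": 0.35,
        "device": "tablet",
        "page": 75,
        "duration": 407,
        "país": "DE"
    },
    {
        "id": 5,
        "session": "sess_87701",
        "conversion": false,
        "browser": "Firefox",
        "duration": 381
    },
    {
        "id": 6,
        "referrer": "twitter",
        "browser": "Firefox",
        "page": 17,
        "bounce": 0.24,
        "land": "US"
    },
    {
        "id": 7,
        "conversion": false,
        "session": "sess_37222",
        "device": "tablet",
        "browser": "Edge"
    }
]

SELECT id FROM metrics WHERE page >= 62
[1, 3, 4]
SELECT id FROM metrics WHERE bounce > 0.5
[2]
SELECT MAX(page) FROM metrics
78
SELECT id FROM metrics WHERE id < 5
[1, 2, 3, 4]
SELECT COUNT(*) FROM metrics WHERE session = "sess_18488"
1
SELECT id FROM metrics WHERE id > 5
[6, 7]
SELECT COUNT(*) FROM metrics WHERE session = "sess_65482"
1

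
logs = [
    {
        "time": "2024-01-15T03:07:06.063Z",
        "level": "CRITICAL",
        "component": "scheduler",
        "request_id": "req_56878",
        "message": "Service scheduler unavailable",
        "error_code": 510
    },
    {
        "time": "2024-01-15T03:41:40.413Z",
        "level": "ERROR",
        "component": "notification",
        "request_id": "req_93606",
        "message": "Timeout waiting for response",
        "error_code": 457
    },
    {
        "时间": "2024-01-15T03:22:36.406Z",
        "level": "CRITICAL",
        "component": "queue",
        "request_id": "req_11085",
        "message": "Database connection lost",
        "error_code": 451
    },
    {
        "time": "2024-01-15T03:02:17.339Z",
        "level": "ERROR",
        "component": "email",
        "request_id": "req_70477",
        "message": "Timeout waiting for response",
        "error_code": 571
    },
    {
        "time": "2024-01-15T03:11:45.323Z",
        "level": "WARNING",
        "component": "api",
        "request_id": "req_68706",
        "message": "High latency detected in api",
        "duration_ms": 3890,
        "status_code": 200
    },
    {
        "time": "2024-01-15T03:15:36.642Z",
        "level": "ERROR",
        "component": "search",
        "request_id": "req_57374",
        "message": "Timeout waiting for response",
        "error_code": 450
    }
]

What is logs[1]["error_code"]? 457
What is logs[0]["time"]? "2024-01-15T03:07:06.063Z"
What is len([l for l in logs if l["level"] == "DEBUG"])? 0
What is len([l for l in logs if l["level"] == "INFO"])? 0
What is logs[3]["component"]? "email"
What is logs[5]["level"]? "ERROR"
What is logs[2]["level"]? "CRITICAL"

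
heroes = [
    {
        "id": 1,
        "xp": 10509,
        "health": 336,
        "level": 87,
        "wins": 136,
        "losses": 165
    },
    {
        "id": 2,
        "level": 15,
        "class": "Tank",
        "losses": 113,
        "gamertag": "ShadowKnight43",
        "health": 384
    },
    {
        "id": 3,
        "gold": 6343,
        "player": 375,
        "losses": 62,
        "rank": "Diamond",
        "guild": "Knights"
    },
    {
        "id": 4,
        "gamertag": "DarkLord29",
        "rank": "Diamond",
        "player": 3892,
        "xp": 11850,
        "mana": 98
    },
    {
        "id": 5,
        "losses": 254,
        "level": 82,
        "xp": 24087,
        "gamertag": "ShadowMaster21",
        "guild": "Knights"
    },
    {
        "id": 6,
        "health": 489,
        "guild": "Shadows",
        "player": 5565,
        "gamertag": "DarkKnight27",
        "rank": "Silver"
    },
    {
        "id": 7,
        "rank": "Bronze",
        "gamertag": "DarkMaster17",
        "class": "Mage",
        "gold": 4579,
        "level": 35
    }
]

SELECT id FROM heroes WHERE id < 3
[1, 2]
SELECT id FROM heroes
[1, 2, 3, 4, 5, 6, 7]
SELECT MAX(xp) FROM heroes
24087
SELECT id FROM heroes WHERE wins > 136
[]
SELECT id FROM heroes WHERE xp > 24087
[]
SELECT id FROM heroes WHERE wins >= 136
[1]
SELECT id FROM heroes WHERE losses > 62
[1, 2, 5]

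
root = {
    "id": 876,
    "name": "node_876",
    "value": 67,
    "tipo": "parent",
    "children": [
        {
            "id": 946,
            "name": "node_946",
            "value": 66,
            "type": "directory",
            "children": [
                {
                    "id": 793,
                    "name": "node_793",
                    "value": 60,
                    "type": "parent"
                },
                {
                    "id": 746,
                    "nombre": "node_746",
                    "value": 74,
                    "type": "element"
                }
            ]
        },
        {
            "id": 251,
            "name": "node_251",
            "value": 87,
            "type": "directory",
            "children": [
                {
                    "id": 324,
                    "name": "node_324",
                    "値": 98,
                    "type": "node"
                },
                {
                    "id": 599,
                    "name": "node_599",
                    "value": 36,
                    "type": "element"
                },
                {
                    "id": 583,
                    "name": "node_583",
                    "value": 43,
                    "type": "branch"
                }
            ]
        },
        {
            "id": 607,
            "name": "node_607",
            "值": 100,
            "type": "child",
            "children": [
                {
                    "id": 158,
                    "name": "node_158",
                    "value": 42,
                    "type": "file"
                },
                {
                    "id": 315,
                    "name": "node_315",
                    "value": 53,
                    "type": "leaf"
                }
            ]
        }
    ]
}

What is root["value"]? 67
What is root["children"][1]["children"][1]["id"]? 599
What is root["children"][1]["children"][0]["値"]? 98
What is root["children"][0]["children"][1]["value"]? 74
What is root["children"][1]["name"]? "node_251"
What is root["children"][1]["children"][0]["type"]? "node"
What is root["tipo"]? "parent"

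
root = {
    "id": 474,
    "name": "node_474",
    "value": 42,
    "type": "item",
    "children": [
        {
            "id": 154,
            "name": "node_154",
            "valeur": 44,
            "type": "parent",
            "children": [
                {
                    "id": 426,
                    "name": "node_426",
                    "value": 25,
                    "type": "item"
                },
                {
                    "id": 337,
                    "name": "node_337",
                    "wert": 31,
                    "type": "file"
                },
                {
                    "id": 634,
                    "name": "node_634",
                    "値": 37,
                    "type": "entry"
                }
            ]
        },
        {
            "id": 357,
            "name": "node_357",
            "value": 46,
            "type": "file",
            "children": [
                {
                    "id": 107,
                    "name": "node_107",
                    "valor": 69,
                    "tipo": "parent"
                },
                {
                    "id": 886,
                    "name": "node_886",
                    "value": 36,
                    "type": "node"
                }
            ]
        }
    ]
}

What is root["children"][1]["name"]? "node_357"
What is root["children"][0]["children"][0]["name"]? "node_426"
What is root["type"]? "item"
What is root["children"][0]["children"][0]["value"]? 25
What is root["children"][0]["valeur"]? 44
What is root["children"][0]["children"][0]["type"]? "item"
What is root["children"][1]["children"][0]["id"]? 107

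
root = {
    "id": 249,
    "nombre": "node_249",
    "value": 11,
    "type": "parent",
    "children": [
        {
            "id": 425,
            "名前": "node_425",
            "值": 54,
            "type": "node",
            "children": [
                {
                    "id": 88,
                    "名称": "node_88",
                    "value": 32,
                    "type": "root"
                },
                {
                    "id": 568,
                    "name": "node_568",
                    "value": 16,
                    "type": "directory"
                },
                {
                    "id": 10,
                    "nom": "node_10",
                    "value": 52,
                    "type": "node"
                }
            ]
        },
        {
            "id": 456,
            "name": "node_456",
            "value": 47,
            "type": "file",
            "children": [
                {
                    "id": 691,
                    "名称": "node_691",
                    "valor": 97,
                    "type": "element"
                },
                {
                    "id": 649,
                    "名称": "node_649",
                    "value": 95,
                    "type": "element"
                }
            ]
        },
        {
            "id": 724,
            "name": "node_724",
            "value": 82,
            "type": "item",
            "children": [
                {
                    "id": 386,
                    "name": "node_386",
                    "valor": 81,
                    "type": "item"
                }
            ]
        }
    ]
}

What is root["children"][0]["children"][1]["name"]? "node_568"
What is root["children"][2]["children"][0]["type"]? "item"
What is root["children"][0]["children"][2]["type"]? "node"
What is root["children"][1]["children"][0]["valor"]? 97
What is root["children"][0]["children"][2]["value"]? 52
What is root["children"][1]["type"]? "file"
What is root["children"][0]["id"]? 425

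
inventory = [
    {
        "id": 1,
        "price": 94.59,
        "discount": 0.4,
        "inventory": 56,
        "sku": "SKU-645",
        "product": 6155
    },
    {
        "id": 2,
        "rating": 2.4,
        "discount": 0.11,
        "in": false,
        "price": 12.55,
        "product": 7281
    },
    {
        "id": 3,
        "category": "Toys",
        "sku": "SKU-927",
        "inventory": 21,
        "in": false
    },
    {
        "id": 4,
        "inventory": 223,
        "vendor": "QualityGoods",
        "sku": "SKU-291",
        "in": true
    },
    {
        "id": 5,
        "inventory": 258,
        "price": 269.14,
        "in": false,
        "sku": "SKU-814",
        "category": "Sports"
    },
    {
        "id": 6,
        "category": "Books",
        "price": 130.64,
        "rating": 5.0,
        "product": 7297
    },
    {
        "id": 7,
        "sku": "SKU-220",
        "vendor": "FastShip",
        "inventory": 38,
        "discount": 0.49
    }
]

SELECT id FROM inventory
[1, 2, 3, 4, 5, 6, 7]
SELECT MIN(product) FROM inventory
6155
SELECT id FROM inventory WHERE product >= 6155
[1, 2, 6]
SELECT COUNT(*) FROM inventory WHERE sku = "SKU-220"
1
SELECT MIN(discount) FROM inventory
0.11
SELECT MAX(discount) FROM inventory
0.49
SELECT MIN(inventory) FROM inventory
21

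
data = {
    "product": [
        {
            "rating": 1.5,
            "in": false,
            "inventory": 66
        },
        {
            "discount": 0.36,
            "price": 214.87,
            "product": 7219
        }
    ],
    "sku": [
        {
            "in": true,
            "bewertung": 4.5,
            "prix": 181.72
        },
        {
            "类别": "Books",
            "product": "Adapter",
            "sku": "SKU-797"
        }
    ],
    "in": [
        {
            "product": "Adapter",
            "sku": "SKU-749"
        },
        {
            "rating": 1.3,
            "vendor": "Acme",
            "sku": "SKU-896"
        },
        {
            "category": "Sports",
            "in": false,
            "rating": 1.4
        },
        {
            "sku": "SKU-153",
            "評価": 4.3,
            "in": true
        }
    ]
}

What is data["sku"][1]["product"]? "Adapter"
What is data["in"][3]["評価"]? 4.3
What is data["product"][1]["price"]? 214.87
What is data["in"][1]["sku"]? "SKU-896"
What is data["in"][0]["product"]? "Adapter"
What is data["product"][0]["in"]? False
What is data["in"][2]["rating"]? 1.4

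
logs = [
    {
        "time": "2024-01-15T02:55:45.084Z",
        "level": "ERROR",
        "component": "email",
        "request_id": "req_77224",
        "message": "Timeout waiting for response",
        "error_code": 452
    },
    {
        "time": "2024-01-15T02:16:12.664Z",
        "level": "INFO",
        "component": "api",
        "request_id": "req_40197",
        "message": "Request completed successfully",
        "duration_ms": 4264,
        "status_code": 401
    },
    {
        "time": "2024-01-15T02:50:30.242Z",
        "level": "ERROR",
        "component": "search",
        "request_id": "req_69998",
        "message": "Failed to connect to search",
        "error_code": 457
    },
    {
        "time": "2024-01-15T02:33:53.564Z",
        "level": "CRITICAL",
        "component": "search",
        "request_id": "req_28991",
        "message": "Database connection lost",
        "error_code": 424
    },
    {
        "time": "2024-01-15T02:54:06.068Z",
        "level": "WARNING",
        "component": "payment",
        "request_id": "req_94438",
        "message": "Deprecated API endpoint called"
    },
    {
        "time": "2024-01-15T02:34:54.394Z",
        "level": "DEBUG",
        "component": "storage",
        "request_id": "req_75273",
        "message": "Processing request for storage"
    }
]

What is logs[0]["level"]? "ERROR"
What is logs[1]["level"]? "INFO"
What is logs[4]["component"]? "payment"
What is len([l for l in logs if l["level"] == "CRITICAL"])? 1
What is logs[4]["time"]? "2024-01-15T02:54:06.068Z"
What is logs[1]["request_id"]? "req_40197"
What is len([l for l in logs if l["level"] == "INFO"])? 1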